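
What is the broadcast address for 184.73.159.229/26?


Network: 184.73.159.192/26
Host bits = 6
Set all host bits to 1:
Broadcast: 184.73.159.255


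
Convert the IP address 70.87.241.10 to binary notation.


70 = 01000110
87 = 01010111
241 = 11110001
10 = 00001010
Binary: 01000110.01010111.11110001.00001010


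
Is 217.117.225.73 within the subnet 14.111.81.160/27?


Subnet network: 14.111.81.160
Test IP AND mask: 217.117.225.64
No, 217.117.225.73 is not in 14.111.81.160/27


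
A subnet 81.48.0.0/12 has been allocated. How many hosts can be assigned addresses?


Host bits = 32 - 12 = 20
Total addresses = 2^20 = 1048576
Usable = total - 2 (network and broadcast)
Usable hosts: 1048574


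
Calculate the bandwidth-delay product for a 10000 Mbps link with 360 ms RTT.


BDP = bandwidth * RTT
= 10000 Mbps * 360 ms
= 10000 * 1e6 * 360 / 1000 bits
= 3600000000 bits
= 450000000 bytes
= 439453.125 KB
BDP = 3600000000 bits (450000000 bytes)


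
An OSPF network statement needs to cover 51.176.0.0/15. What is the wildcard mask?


Subnet mask: 255.254.0.0
Wildcard = 255.255.255.255 - subnet mask
255 - 255 = 0
255 - 254 = 1
255 - 0 = 255
255 - 0 = 255
Wildcard: 0.1.255.255


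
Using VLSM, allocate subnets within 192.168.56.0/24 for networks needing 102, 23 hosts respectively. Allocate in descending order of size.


102 hosts -> /25 (126 usable): 192.168.56.0/25
23 hosts -> /27 (30 usable): 192.168.56.128/27
Allocation: 192.168.56.0/25 (102 hosts, 126 usable); 192.168.56.128/27 (23 hosts, 30 usable)


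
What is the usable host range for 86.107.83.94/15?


Network: 86.106.0.0
Broadcast: 86.107.255.255
First usable = network + 1
Last usable = broadcast - 1
Range: 86.106.0.1 to 86.107.255.254


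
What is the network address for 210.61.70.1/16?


IP:   11010010.00111101.01000110.00000001
Mask: 11111111.11111111.00000000.00000000
AND operation:
Net:  11010010.00111101.00000000.00000000
Network: 210.61.0.0/16


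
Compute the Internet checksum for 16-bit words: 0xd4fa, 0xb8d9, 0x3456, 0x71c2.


Sum all words (with carry folding):
+ 0xd4fa = 0xd4fa
+ 0xb8d9 = 0x8dd4
+ 0x3456 = 0xc22a
+ 0x71c2 = 0x33ed
One's complement: ~0x33ed
Checksum = 0xcc12


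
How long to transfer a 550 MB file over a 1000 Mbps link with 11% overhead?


Effective throughput = 1000 * (1 - 11/100) = 890 Mbps
File size in Mb = 550 * 8 = 4400 Mb
Time = 4400 / 890
Time = 4.9438 seconds


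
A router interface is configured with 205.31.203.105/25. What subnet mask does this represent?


/25 means 25 network bits, 7 host bits
Binary: 11111111111111111111111110000000
Mask: 255.255.255.128


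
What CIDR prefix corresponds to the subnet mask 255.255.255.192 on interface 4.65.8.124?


Binary: 11111111.11111111.11111111.11000000
Count leading 1s
Prefix: /26


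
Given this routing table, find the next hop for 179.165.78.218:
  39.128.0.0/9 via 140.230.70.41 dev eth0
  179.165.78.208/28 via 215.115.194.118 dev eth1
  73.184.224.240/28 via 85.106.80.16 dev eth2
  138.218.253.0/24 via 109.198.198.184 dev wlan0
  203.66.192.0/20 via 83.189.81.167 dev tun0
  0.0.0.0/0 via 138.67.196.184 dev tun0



Longest prefix match for 179.165.78.218:
  /9 39.128.0.0: no
  /28 179.165.78.208: MATCH
  /28 73.184.224.240: no
  /24 138.218.253.0: no
  /20 203.66.192.0: no
  /0 0.0.0.0: MATCH
Selected: next-hop 215.115.194.118 via eth1 (matched /28)


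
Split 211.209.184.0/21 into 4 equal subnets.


New prefix = 21 + 2 = 23
Each subnet has 512 addresses
  211.209.184.0/23
  211.209.186.0/23
  211.209.188.0/23
  211.209.190.0/23
Subnets: 211.209.184.0/23, 211.209.186.0/23, 211.209.188.0/23, 211.209.190.0/23


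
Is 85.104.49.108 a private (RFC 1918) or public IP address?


RFC 1918 private ranges:
  10.0.0.0/8 (10.0.0.0 - 10.255.255.255)
  172.16.0.0/12 (172.16.0.0 - 172.31.255.255)
  192.168.0.0/16 (192.168.0.0 - 192.168.255.255)
Public (not in any RFC 1918 range)


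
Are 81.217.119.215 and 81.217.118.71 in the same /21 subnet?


Mask: 255.255.248.0
81.217.119.215 AND mask = 81.217.112.0
81.217.118.71 AND mask = 81.217.112.0
Yes, same subnet (81.217.112.0)


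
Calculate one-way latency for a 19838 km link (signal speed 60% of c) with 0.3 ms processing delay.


Speed = 0.6 * 3e5 km/s = 180000 km/s
Propagation delay = 19838 / 180000 = 0.1102 s = 110.2111 ms
Processing delay = 0.3 ms
Total one-way latency = 110.5111 ms


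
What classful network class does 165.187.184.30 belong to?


First octet: 165
Binary: 10100101
10xxxxxx -> Class B (128-191)
Class B, default mask 255.255.0.0 (/16)


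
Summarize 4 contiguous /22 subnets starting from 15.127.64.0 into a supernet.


Original prefix: /22
Number of subnets: 4 = 2^2
New prefix = 22 - 2 = 20
Supernet: 15.127.64.0/20


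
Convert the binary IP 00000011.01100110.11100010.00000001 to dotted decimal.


00000011 = 3
01100110 = 102
11100010 = 226
00000001 = 1
IP: 3.102.226.1


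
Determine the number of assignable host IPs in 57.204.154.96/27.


Host bits = 32 - 27 = 5
Total addresses = 2^5 = 32
Usable = total - 2 (network and broadcast)
Usable hosts: 30


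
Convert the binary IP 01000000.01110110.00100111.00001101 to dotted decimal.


01000000 = 64
01110110 = 118
00100111 = 39
00001101 = 13
IP: 64.118.39.13


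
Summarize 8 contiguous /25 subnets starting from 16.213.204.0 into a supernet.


Original prefix: /25
Number of subnets: 8 = 2^3
New prefix = 25 - 3 = 22
Supernet: 16.213.204.0/22


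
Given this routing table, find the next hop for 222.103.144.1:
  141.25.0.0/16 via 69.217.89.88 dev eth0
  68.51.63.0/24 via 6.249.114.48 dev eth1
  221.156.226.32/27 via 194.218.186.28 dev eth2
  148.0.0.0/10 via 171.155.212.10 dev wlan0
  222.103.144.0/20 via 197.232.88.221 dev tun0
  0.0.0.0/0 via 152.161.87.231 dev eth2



Longest prefix match for 222.103.144.1:
  /16 141.25.0.0: no
  /24 68.51.63.0: no
  /27 221.156.226.32: no
  /10 148.0.0.0: no
  /20 222.103.144.0: MATCH
  /0 0.0.0.0: MATCH
Selected: next-hop 197.232.88.221 via tun0 (matched /20)


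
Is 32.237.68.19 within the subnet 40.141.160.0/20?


Subnet network: 40.141.160.0
Test IP AND mask: 32.237.64.0
No, 32.237.68.19 is not in 40.141.160.0/20


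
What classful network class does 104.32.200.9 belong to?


First octet: 104
Binary: 01101000
0xxxxxxx -> Class A (1-126)
Class A, default mask 255.0.0.0 (/8)


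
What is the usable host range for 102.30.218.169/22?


Network: 102.30.216.0
Broadcast: 102.30.219.255
First usable = network + 1
Last usable = broadcast - 1
Range: 102.30.216.1 to 102.30.219.254


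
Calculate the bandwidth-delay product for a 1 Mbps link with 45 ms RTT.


BDP = bandwidth * RTT
= 1 Mbps * 45 ms
= 1 * 1e6 * 45 / 1000 bits
= 45000 bits
= 5625 bytes
= 5.4932 KB
BDP = 45000 bits (5625 bytes)


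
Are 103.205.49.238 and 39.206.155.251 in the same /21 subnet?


Mask: 255.255.248.0
103.205.49.238 AND mask = 103.205.48.0
39.206.155.251 AND mask = 39.206.152.0
No, different subnets (103.205.48.0 vs 39.206.152.0)


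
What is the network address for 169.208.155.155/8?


IP:   10101001.11010000.10011011.10011011
Mask: 11111111.00000000.00000000.00000000
AND operation:
Net:  10101001.00000000.00000000.00000000
Network: 169.0.0.0/8


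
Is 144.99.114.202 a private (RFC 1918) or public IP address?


RFC 1918 private ranges:
  10.0.0.0/8 (10.0.0.0 - 10.255.255.255)
  172.16.0.0/12 (172.16.0.0 - 172.31.255.255)
  192.168.0.0/16 (192.168.0.0 - 192.168.255.255)
Public (not in any RFC 1918 range)


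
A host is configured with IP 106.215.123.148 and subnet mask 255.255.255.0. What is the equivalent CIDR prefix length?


Binary: 11111111.11111111.11111111.00000000
Count leading 1s
Prefix: /24


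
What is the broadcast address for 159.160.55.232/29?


Network: 159.160.55.232/29
Host bits = 3
Set all host bits to 1:
Broadcast: 159.160.55.239


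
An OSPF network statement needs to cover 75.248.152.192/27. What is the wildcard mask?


Subnet mask: 255.255.255.224
Wildcard = 255.255.255.255 - subnet mask
255 - 255 = 0
255 - 255 = 0
255 - 255 = 0
255 - 224 = 31
Wildcard: 0.0.0.31


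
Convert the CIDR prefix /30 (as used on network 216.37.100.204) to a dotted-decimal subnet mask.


/30 means 30 network bits, 2 host bits
Binary: 11111111111111111111111111111100
Mask: 255.255.255.252


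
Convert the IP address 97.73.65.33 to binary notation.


97 = 01100001
73 = 01001001
65 = 01000001
33 = 00100001
Binary: 01100001.01001001.01000001.00100001


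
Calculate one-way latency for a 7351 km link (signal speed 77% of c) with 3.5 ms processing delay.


Speed = 0.77 * 3e5 km/s = 231000 km/s
Propagation delay = 7351 / 231000 = 0.0318 s = 31.8225 ms
Processing delay = 3.5 ms
Total one-way latency = 35.3225 ms


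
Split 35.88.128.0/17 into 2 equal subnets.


New prefix = 17 + 1 = 18
Each subnet has 16384 addresses
  35.88.128.0/18
  35.88.192.0/18
Subnets: 35.88.128.0/18, 35.88.192.0/18


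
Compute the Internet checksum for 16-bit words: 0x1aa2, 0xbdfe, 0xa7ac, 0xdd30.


Sum all words (with carry folding):
+ 0x1aa2 = 0x1aa2
+ 0xbdfe = 0xd8a0
+ 0xa7ac = 0x804d
+ 0xdd30 = 0x5d7e
One's complement: ~0x5d7e
Checksum = 0xa281


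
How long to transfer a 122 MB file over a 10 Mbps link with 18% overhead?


Effective throughput = 10 * (1 - 18/100) = 8.2 Mbps
File size in Mb = 122 * 8 = 976 Mb
Time = 976 / 8.2
Time = 119.0244 seconds


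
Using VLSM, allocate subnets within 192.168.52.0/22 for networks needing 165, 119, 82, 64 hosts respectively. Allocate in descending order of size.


165 hosts -> /24 (254 usable): 192.168.52.0/24
119 hosts -> /25 (126 usable): 192.168.53.0/25
82 hosts -> /25 (126 usable): 192.168.53.128/25
64 hosts -> /25 (126 usable): 192.168.54.0/25
Allocation: 192.168.52.0/24 (165 hosts, 254 usable); 192.168.53.0/25 (119 hosts, 126 usable); 192.168.53.128/25 (82 hosts, 126 usable); 192.168.54.0/25 (64 hosts, 126 usable)


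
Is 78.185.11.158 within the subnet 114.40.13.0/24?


Subnet network: 114.40.13.0
Test IP AND mask: 78.185.11.0
No, 78.185.11.158 is not in 114.40.13.0/24


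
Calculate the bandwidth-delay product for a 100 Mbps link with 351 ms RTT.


BDP = bandwidth * RTT
= 100 Mbps * 351 ms
= 100 * 1e6 * 351 / 1000 bits
= 35100000 bits
= 4387500 bytes
= 4284.668 KB
BDP = 35100000 bits (4387500 bytes)


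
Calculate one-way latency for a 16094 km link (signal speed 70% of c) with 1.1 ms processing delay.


Speed = 0.7 * 3e5 km/s = 210000 km/s
Propagation delay = 16094 / 210000 = 0.0766 s = 76.6381 ms
Processing delay = 1.1 ms
Total one-way latency = 77.7381 ms


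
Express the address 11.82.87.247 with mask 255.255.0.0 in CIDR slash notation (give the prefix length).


Binary: 11111111.11111111.00000000.00000000
Count leading 1s
Prefix: /16


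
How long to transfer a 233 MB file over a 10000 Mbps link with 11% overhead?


Effective throughput = 10000 * (1 - 11/100) = 8900 Mbps
File size in Mb = 233 * 8 = 1864 Mb
Time = 1864 / 8900
Time = 0.2094 seconds


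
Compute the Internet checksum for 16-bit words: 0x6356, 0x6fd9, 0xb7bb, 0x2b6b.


Sum all words (with carry folding):
+ 0x6356 = 0x6356
+ 0x6fd9 = 0xd32f
+ 0xb7bb = 0x8aeb
+ 0x2b6b = 0xb656
One's complement: ~0xb656
Checksum = 0x49a9


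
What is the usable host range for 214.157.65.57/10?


Network: 214.128.0.0
Broadcast: 214.191.255.255
First usable = network + 1
Last usable = broadcast - 1
Range: 214.128.0.1 to 214.191.255.254


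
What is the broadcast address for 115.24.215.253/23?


Network: 115.24.214.0/23
Host bits = 9
Set all host bits to 1:
Broadcast: 115.24.215.255


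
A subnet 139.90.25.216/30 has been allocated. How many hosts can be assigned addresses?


Host bits = 32 - 30 = 2
Total addresses = 2^2 = 4
Usable = total - 2 (network and broadcast)
Usable hosts: 2


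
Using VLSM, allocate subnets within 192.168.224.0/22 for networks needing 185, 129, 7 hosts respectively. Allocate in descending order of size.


185 hosts -> /24 (254 usable): 192.168.224.0/24
129 hosts -> /24 (254 usable): 192.168.225.0/24
7 hosts -> /28 (14 usable): 192.168.226.0/28
Allocation: 192.168.224.0/24 (185 hosts, 254 usable); 192.168.225.0/24 (129 hosts, 254 usable); 192.168.226.0/28 (7 hosts, 14 usable)


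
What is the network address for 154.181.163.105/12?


IP:   10011010.10110101.10100011.01101001
Mask: 11111111.11110000.00000000.00000000
AND operation:
Net:  10011010.10110000.00000000.00000000
Network: 154.176.0.0/12


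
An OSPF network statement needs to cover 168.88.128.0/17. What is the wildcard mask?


Subnet mask: 255.255.128.0
Wildcard = 255.255.255.255 - subnet mask
255 - 255 = 0
255 - 255 = 0
255 - 128 = 127
255 - 0 = 255
Wildcard: 0.0.127.255


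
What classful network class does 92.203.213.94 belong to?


First octet: 92
Binary: 01011100
0xxxxxxx -> Class A (1-126)
Class A, default mask 255.0.0.0 (/8)


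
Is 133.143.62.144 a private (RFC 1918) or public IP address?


RFC 1918 private ranges:
  10.0.0.0/8 (10.0.0.0 - 10.255.255.255)
  172.16.0.0/12 (172.16.0.0 - 172.31.255.255)
  192.168.0.0/16 (192.168.0.0 - 192.168.255.255)
Public (not in any RFC 1918 range)


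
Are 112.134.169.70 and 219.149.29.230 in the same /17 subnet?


Mask: 255.255.128.0
112.134.169.70 AND mask = 112.134.128.0
219.149.29.230 AND mask = 219.149.0.0
No, different subnets (112.134.128.0 vs 219.149.0.0)


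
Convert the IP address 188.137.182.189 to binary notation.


188 = 10111100
137 = 10001001
182 = 10110110
189 = 10111101
Binary: 10111100.10001001.10110110.10111101


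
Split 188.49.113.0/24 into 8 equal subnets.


New prefix = 24 + 3 = 27
Each subnet has 32 addresses
  188.49.113.0/27
  188.49.113.32/27
  188.49.113.64/27
  188.49.113.96/27
  188.49.113.128/27
  188.49.113.160/27
  188.49.113.192/27
  188.49.113.224/27
Subnets: 188.49.113.0/27, 188.49.113.32/27, 188.49.113.64/27, 188.49.113.96/27, 188.49.113.128/27, 188.49.113.160/27, 188.49.113.192/27, 188.49.113.224/27


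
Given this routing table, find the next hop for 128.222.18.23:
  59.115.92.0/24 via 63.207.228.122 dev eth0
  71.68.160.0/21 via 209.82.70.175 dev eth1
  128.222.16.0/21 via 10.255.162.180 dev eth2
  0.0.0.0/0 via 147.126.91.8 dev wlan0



Longest prefix match for 128.222.18.23:
  /24 59.115.92.0: no
  /21 71.68.160.0: no
  /21 128.222.16.0: MATCH
  /0 0.0.0.0: MATCH
Selected: next-hop 10.255.162.180 via eth2 (matched /21)


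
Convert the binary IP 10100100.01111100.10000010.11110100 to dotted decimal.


10100100 = 164
01111100 = 124
10000010 = 130
11110100 = 244
IP: 164.124.130.244


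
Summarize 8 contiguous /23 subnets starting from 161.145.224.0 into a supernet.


Original prefix: /23
Number of subnets: 8 = 2^3
New prefix = 23 - 3 = 20
Supernet: 161.145.224.0/20


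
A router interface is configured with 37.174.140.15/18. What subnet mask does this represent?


/18 means 18 network bits, 14 host bits
Binary: 11111111111111111100000000000000
Mask: 255.255.192.0


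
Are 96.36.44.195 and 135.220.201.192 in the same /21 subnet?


Mask: 255.255.248.0
96.36.44.195 AND mask = 96.36.40.0
135.220.201.192 AND mask = 135.220.200.0
No, different subnets (96.36.40.0 vs 135.220.200.0)


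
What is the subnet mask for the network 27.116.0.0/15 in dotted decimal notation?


/15 means 15 network bits, 17 host bits
Binary: 11111111111111100000000000000000
Mask: 255.254.0.0


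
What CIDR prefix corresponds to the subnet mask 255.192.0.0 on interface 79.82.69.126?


Binary: 11111111.11000000.00000000.00000000
Count leading 1s
Prefix: /10


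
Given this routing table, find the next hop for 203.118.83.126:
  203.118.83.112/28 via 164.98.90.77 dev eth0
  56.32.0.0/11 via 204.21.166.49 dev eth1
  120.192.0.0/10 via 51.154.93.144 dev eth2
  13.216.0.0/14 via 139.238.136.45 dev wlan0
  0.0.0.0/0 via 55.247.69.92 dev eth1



Longest prefix match for 203.118.83.126:
  /28 203.118.83.112: MATCH
  /11 56.32.0.0: no
  /10 120.192.0.0: no
  /14 13.216.0.0: no
  /0 0.0.0.0: MATCH
Selected: next-hop 164.98.90.77 via eth0 (matched /28)


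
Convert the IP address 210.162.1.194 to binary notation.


210 = 11010010
162 = 10100010
1 = 00000001
194 = 11000010
Binary: 11010010.10100010.00000001.11000010


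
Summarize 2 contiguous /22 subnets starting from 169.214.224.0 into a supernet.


Original prefix: /22
Number of subnets: 2 = 2^1
New prefix = 22 - 1 = 21
Supernet: 169.214.224.0/21


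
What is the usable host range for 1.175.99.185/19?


Network: 1.175.96.0
Broadcast: 1.175.127.255
First usable = network + 1
Last usable = broadcast - 1
Range: 1.175.96.1 to 1.175.127.254


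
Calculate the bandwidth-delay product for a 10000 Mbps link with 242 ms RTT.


BDP = bandwidth * RTT
= 10000 Mbps * 242 ms
= 10000 * 1e6 * 242 / 1000 bits
= 2420000000 bits
= 302500000 bytes
= 295410.1562 KB
BDP = 2420000000 bits (302500000 bytes)


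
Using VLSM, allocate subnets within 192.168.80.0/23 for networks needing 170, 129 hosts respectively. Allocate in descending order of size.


170 hosts -> /24 (254 usable): 192.168.80.0/24
129 hosts -> /24 (254 usable): 192.168.81.0/24
Allocation: 192.168.80.0/24 (170 hosts, 254 usable); 192.168.81.0/24 (129 hosts, 254 usable)


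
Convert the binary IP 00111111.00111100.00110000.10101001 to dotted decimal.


00111111 = 63
00111100 = 60
00110000 = 48
10101001 = 169
IP: 63.60.48.169


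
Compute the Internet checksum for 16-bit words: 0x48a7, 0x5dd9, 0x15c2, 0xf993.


Sum all words (with carry folding):
+ 0x48a7 = 0x48a7
+ 0x5dd9 = 0xa680
+ 0x15c2 = 0xbc42
+ 0xf993 = 0xb5d6
One's complement: ~0xb5d6
Checksum = 0x4a29


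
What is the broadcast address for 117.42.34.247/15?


Network: 117.42.0.0/15
Host bits = 17
Set all host bits to 1:
Broadcast: 117.43.255.255


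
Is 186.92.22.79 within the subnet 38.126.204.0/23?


Subnet network: 38.126.204.0
Test IP AND mask: 186.92.22.0
No, 186.92.22.79 is not in 38.126.204.0/23


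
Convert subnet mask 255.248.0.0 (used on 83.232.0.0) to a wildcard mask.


Subnet mask: 255.248.0.0
Wildcard = 255.255.255.255 - subnet mask
255 - 255 = 0
255 - 248 = 7
255 - 0 = 255
255 - 0 = 255
Wildcard: 0.7.255.255


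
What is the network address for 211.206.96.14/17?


IP:   11010011.11001110.01100000.00001110
Mask: 11111111.11111111.10000000.00000000
AND operation:
Net:  11010011.11001110.00000000.00000000
Network: 211.206.0.0/17


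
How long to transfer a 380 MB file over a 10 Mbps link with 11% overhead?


Effective throughput = 10 * (1 - 11/100) = 8.9 Mbps
File size in Mb = 380 * 8 = 3040 Mb
Time = 3040 / 8.9
Time = 341.573 seconds


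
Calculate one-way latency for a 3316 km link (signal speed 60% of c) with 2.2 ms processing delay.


Speed = 0.6 * 3e5 km/s = 180000 km/s
Propagation delay = 3316 / 180000 = 0.0184 s = 18.4222 ms
Processing delay = 2.2 ms
Total one-way latency = 20.6222 ms


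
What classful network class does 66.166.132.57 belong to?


First octet: 66
Binary: 01000010
0xxxxxxx -> Class A (1-126)
Class A, default mask 255.0.0.0 (/8)


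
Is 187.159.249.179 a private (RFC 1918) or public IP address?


RFC 1918 private ranges:
  10.0.0.0/8 (10.0.0.0 - 10.255.255.255)
  172.16.0.0/12 (172.16.0.0 - 172.31.255.255)
  192.168.0.0/16 (192.168.0.0 - 192.168.255.255)
Public (not in any RFC 1918 range)


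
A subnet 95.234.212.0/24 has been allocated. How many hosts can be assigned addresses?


Host bits = 32 - 24 = 8
Total addresses = 2^8 = 256
Usable = total - 2 (network and broadcast)
Usable hosts: 254


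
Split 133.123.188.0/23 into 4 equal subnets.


New prefix = 23 + 2 = 25
Each subnet has 128 addresses
  133.123.188.0/25
  133.123.188.128/25
  133.123.189.0/25
  133.123.189.128/25
Subnets: 133.123.188.0/25, 133.123.188.128/25, 133.123.189.0/25, 133.123.189.128/25


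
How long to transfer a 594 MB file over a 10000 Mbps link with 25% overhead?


Effective throughput = 10000 * (1 - 25/100) = 7500 Mbps
File size in Mb = 594 * 8 = 4752 Mb
Time = 4752 / 7500
Time = 0.6336 seconds


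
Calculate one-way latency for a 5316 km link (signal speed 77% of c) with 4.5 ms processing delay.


Speed = 0.77 * 3e5 km/s = 231000 km/s
Propagation delay = 5316 / 231000 = 0.023 s = 23.013 ms
Processing delay = 4.5 ms
Total one-way latency = 27.513 ms


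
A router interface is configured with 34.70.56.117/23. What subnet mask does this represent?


/23 means 23 network bits, 9 host bits
Binary: 11111111111111111111111000000000
Mask: 255.255.254.0


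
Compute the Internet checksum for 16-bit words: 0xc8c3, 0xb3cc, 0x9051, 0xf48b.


Sum all words (with carry folding):
+ 0xc8c3 = 0xc8c3
+ 0xb3cc = 0x7c90
+ 0x9051 = 0x0ce2
+ 0xf48b = 0x016e
One's complement: ~0x016e
Checksum = 0xfe91


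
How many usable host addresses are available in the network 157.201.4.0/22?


Host bits = 32 - 22 = 10
Total addresses = 2^10 = 1024
Usable = total - 2 (network and broadcast)
Usable hosts: 1022


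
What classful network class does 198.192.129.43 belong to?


First octet: 198
Binary: 11000110
110xxxxx -> Class C (192-223)
Class C, default mask 255.255.255.0 (/24)


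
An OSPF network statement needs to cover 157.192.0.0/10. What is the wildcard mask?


Subnet mask: 255.192.0.0
Wildcard = 255.255.255.255 - subnet mask
255 - 255 = 0
255 - 192 = 63
255 - 0 = 255
255 - 0 = 255
Wildcard: 0.63.255.255


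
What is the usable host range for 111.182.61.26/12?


Network: 111.176.0.0
Broadcast: 111.191.255.255
First usable = network + 1
Last usable = broadcast - 1
Range: 111.176.0.1 to 111.191.255.254


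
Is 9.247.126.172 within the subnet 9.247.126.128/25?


Subnet network: 9.247.126.128
Test IP AND mask: 9.247.126.128
Yes, 9.247.126.172 is in 9.247.126.128/25


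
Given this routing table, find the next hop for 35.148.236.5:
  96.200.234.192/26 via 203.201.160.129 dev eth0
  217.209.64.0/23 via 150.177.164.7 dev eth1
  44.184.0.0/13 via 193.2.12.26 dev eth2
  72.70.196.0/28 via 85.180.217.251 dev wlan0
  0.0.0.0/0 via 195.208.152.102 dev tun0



Longest prefix match for 35.148.236.5:
  /26 96.200.234.192: no
  /23 217.209.64.0: no
  /13 44.184.0.0: no
  /28 72.70.196.0: no
  /0 0.0.0.0: MATCH
Selected: next-hop 195.208.152.102 via tun0 (matched /0)


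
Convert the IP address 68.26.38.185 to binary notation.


68 = 01000100
26 = 00011010
38 = 00100110
185 = 10111001
Binary: 01000100.00011010.00100110.10111001


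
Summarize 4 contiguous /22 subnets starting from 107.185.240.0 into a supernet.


Original prefix: /22
Number of subnets: 4 = 2^2
New prefix = 22 - 2 = 20
Supernet: 107.185.240.0/20


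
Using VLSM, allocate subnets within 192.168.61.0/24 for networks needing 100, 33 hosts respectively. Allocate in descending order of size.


100 hosts -> /25 (126 usable): 192.168.61.0/25
33 hosts -> /26 (62 usable): 192.168.61.128/26
Allocation: 192.168.61.0/25 (100 hosts, 126 usable); 192.168.61.128/26 (33 hosts, 62 usable)


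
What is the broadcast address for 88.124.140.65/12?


Network: 88.112.0.0/12
Host bits = 20
Set all host bits to 1:
Broadcast: 88.127.255.255


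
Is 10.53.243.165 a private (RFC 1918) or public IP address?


RFC 1918 private ranges:
  10.0.0.0/8 (10.0.0.0 - 10.255.255.255)
  172.16.0.0/12 (172.16.0.0 - 172.31.255.255)
  192.168.0.0/16 (192.168.0.0 - 192.168.255.255)
Private (in 10.0.0.0/8)


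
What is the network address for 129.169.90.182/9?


IP:   10000001.10101001.01011010.10110110
Mask: 11111111.10000000.00000000.00000000
AND operation:
Net:  10000001.10000000.00000000.00000000
Network: 129.128.0.0/9


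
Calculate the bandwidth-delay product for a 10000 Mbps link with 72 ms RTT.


BDP = bandwidth * RTT
= 10000 Mbps * 72 ms
= 10000 * 1e6 * 72 / 1000 bits
= 720000000 bits
= 90000000 bytes
= 87890.625 KB
BDP = 720000000 bits (90000000 bytes)


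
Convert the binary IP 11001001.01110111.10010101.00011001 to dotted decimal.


11001001 = 201
01110111 = 119
10010101 = 149
00011001 = 25
IP: 201.119.149.25


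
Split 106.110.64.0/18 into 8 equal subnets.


New prefix = 18 + 3 = 21
Each subnet has 2048 addresses
  106.110.64.0/21
  106.110.72.0/21
  106.110.80.0/21
  106.110.88.0/21
  106.110.96.0/21
  106.110.104.0/21
  106.110.112.0/21
  106.110.120.0/21
Subnets: 106.110.64.0/21, 106.110.72.0/21, 106.110.80.0/21, 106.110.88.0/21, 106.110.96.0/21, 106.110.104.0/21, 106.110.112.0/21, 106.110.120.0/21


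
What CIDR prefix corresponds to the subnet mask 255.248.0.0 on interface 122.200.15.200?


Binary: 11111111.11111000.00000000.00000000
Count leading 1s
Prefix: /13


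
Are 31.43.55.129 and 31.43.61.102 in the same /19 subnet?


Mask: 255.255.224.0
31.43.55.129 AND mask = 31.43.32.0
31.43.61.102 AND mask = 31.43.32.0
Yes, same subnet (31.43.32.0)


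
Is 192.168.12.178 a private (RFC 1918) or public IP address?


RFC 1918 private ranges:
  10.0.0.0/8 (10.0.0.0 - 10.255.255.255)
  172.16.0.0/12 (172.16.0.0 - 172.31.255.255)
  192.168.0.0/16 (192.168.0.0 - 192.168.255.255)
Private (in 192.168.0.0/16)


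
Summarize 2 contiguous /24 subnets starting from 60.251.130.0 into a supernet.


Original prefix: /24
Number of subnets: 2 = 2^1
New prefix = 24 - 1 = 23
Supernet: 60.251.130.0/23


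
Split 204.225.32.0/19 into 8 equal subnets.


New prefix = 19 + 3 = 22
Each subnet has 1024 addresses
  204.225.32.0/22
  204.225.36.0/22
  204.225.40.0/22
  204.225.44.0/22
  204.225.48.0/22
  204.225.52.0/22
  204.225.56.0/22
  204.225.60.0/22
Subnets: 204.225.32.0/22, 204.225.36.0/22, 204.225.40.0/22, 204.225.44.0/22, 204.225.48.0/22, 204.225.52.0/22, 204.225.56.0/22, 204.225.60.0/22


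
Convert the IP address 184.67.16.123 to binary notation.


184 = 10111000
67 = 01000011
16 = 00010000
123 = 01111011
Binary: 10111000.01000011.00010000.01111011


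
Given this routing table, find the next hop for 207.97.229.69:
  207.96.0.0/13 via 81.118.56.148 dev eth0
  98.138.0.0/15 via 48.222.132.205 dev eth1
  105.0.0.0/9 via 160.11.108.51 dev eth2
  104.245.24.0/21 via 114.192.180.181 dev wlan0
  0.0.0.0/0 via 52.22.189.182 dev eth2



Longest prefix match for 207.97.229.69:
  /13 207.96.0.0: MATCH
  /15 98.138.0.0: no
  /9 105.0.0.0: no
  /21 104.245.24.0: no
  /0 0.0.0.0: MATCH
Selected: next-hop 81.118.56.148 via eth0 (matched /13)


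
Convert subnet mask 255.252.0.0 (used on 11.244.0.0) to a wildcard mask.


Subnet mask: 255.252.0.0
Wildcard = 255.255.255.255 - subnet mask
255 - 255 = 0
255 - 252 = 3
255 - 0 = 255
255 - 0 = 255
Wildcard: 0.3.255.255


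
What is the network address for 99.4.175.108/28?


IP:   01100011.00000100.10101111.01101100
Mask: 11111111.11111111.11111111.11110000
AND operation:
Net:  01100011.00000100.10101111.01100000
Network: 99.4.175.96/28


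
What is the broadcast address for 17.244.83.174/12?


Network: 17.240.0.0/12
Host bits = 20
Set all host bits to 1:
Broadcast: 17.255.255.255


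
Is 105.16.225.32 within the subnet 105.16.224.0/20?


Subnet network: 105.16.224.0
Test IP AND mask: 105.16.224.0
Yes, 105.16.225.32 is in 105.16.224.0/20


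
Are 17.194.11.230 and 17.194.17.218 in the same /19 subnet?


Mask: 255.255.224.0
17.194.11.230 AND mask = 17.194.0.0
17.194.17.218 AND mask = 17.194.0.0
Yes, same subnet (17.194.0.0)


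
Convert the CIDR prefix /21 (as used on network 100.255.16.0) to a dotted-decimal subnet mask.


/21 means 21 network bits, 11 host bits
Binary: 11111111111111111111100000000000
Mask: 255.255.248.0


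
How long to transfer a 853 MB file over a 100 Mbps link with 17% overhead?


Effective throughput = 100 * (1 - 17/100) = 83 Mbps
File size in Mb = 853 * 8 = 6824 Mb
Time = 6824 / 83
Time = 82.2169 seconds


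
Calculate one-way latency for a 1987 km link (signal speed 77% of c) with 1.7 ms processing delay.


Speed = 0.77 * 3e5 km/s = 231000 km/s
Propagation delay = 1987 / 231000 = 0.0086 s = 8.6017 ms
Processing delay = 1.7 ms
Total one-way latency = 10.3017 ms


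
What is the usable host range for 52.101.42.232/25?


Network: 52.101.42.128
Broadcast: 52.101.42.255
First usable = network + 1
Last usable = broadcast - 1
Range: 52.101.42.129 to 52.101.42.254


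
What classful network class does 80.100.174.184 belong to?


First octet: 80
Binary: 01010000
0xxxxxxx -> Class A (1-126)
Class A, default mask 255.0.0.0 (/8)


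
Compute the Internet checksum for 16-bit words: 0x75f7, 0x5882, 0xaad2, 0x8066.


Sum all words (with carry folding):
+ 0x75f7 = 0x75f7
+ 0x5882 = 0xce79
+ 0xaad2 = 0x794c
+ 0x8066 = 0xf9b2
One's complement: ~0xf9b2
Checksum = 0x064d


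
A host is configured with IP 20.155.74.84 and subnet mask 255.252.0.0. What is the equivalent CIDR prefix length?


Binary: 11111111.11111100.00000000.00000000
Count leading 1s
Prefix: /14


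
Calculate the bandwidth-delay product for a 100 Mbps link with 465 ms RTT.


BDP = bandwidth * RTT
= 100 Mbps * 465 ms
= 100 * 1e6 * 465 / 1000 bits
= 46500000 bits
= 5812500 bytes
= 5676.2695 KB
BDP = 46500000 bits (5812500 bytes)


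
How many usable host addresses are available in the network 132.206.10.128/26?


Host bits = 32 - 26 = 6
Total addresses = 2^6 = 64
Usable = total - 2 (network and broadcast)
Usable hosts: 62


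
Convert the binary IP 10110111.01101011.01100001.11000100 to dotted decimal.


10110111 = 183
01101011 = 107
01100001 = 97
11000100 = 196
IP: 183.107.97.196


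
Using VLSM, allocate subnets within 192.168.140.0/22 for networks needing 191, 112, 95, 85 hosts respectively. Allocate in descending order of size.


191 hosts -> /24 (254 usable): 192.168.140.0/24
112 hosts -> /25 (126 usable): 192.168.141.0/25
95 hosts -> /25 (126 usable): 192.168.141.128/25
85 hosts -> /25 (126 usable): 192.168.142.0/25
Allocation: 192.168.140.0/24 (191 hosts, 254 usable); 192.168.141.0/25 (112 hosts, 126 usable); 192.168.141.128/25 (95 hosts, 126 usable); 192.168.142.0/25 (85 hosts, 126 usable)


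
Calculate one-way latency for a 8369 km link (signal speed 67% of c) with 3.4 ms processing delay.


Speed = 0.67 * 3e5 km/s = 201000 km/s
Propagation delay = 8369 / 201000 = 0.0416 s = 41.6368 ms
Processing delay = 3.4 ms
Total one-way latency = 45.0368 ms


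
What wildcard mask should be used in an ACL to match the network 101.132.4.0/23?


Subnet mask: 255.255.254.0
Wildcard = 255.255.255.255 - subnet mask
255 - 255 = 0
255 - 255 = 0
255 - 254 = 1
255 - 0 = 255
Wildcard: 0.0.1.255


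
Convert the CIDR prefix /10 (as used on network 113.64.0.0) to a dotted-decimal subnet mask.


/10 means 10 network bits, 22 host bits
Binary: 11111111110000000000000000000000
Mask: 255.192.0.0


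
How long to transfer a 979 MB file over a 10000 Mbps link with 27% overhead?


Effective throughput = 10000 * (1 - 27/100) = 7300 Mbps
File size in Mb = 979 * 8 = 7832 Mb
Time = 7832 / 7300
Time = 1.0729 seconds


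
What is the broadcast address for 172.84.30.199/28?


Network: 172.84.30.192/28
Host bits = 4
Set all host bits to 1:
Broadcast: 172.84.30.207


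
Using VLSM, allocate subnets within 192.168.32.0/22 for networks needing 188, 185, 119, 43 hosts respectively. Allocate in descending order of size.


188 hosts -> /24 (254 usable): 192.168.32.0/24
185 hosts -> /24 (254 usable): 192.168.33.0/24
119 hosts -> /25 (126 usable): 192.168.34.0/25
43 hosts -> /26 (62 usable): 192.168.34.128/26
Allocation: 192.168.32.0/24 (188 hosts, 254 usable); 192.168.33.0/24 (185 hosts, 254 usable); 192.168.34.0/25 (119 hosts, 126 usable); 192.168.34.128/26 (43 hosts, 62 usable)


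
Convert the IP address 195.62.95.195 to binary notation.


195 = 11000011
62 = 00111110
95 = 01011111
195 = 11000011
Binary: 11000011.00111110.01011111.11000011


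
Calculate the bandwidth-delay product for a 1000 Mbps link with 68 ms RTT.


BDP = bandwidth * RTT
= 1000 Mbps * 68 ms
= 1000 * 1e6 * 68 / 1000 bits
= 68000000 bits
= 8500000 bytes
= 8300.7812 KB
BDP = 68000000 bits (8500000 bytes)


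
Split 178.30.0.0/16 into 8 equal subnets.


New prefix = 16 + 3 = 19
Each subnet has 8192 addresses
  178.30.0.0/19
  178.30.32.0/19
  178.30.64.0/19
  178.30.96.0/19
  178.30.128.0/19
  178.30.160.0/19
  178.30.192.0/19
  178.30.224.0/19
Subnets: 178.30.0.0/19, 178.30.32.0/19, 178.30.64.0/19, 178.30.96.0/19, 178.30.128.0/19, 178.30.160.0/19, 178.30.192.0/19, 178.30.224.0/19


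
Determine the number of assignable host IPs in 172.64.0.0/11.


Host bits = 32 - 11 = 21
Total addresses = 2^21 = 2097152
Usable = total - 2 (network and broadcast)
Usable hosts: 2097150


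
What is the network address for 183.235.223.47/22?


IP:   10110111.11101011.11011111.00101111
Mask: 11111111.11111111.11111100.00000000
AND operation:
Net:  10110111.11101011.11011100.00000000
Network: 183.235.220.0/22


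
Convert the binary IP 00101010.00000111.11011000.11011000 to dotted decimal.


00101010 = 42
00000111 = 7
11011000 = 216
11011000 = 216
IP: 42.7.216.216


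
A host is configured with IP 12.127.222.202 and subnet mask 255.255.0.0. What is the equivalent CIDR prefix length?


Binary: 11111111.11111111.00000000.00000000
Count leading 1s
Prefix: /16


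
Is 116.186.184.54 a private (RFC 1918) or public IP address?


RFC 1918 private ranges:
  10.0.0.0/8 (10.0.0.0 - 10.255.255.255)
  172.16.0.0/12 (172.16.0.0 - 172.31.255.255)
  192.168.0.0/16 (192.168.0.0 - 192.168.255.255)
Public (not in any RFC 1918 range)


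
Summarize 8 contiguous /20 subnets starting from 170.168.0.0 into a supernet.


Original prefix: /20
Number of subnets: 8 = 2^3
New prefix = 20 - 3 = 17
Supernet: 170.168.0.0/17


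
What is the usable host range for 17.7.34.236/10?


Network: 17.0.0.0
Broadcast: 17.63.255.255
First usable = network + 1
Last usable = broadcast - 1
Range: 17.0.0.1 to 17.63.255.254


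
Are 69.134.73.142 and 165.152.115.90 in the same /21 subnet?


Mask: 255.255.248.0
69.134.73.142 AND mask = 69.134.72.0
165.152.115.90 AND mask = 165.152.112.0
No, different subnets (69.134.72.0 vs 165.152.112.0)


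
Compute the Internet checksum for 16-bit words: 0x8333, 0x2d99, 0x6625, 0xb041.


Sum all words (with carry folding):
+ 0x8333 = 0x8333
+ 0x2d99 = 0xb0cc
+ 0x6625 = 0x16f2
+ 0xb041 = 0xc733
One's complement: ~0xc733
Checksum = 0x38cc


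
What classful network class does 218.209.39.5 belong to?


First octet: 218
Binary: 11011010
110xxxxx -> Class C (192-223)
Class C, default mask 255.255.255.0 (/24)


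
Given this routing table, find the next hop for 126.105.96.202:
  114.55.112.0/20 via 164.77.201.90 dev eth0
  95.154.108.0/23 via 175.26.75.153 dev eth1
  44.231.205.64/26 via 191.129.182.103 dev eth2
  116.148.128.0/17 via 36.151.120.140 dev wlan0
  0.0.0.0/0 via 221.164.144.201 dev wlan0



Longest prefix match for 126.105.96.202:
  /20 114.55.112.0: no
  /23 95.154.108.0: no
  /26 44.231.205.64: no
  /17 116.148.128.0: no
  /0 0.0.0.0: MATCH
Selected: next-hop 221.164.144.201 via wlan0 (matched /0)


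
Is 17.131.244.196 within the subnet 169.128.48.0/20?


Subnet network: 169.128.48.0
Test IP AND mask: 17.131.240.0
No, 17.131.244.196 is not in 169.128.48.0/20


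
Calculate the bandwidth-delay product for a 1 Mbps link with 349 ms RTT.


BDP = bandwidth * RTT
= 1 Mbps * 349 ms
= 1 * 1e6 * 349 / 1000 bits
= 349000 bits
= 43625 bytes
= 42.6025 KB
BDP = 349000 bits (43625 bytes)


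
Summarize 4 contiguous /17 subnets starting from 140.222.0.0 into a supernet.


Original prefix: /17
Number of subnets: 4 = 2^2
New prefix = 17 - 2 = 15
Supernet: 140.222.0.0/15


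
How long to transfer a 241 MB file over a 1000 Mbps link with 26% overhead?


Effective throughput = 1000 * (1 - 26/100) = 740 Mbps
File size in Mb = 241 * 8 = 1928 Mb
Time = 1928 / 740
Time = 2.6054 seconds


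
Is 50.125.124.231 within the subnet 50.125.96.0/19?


Subnet network: 50.125.96.0
Test IP AND mask: 50.125.96.0
Yes, 50.125.124.231 is in 50.125.96.0/19


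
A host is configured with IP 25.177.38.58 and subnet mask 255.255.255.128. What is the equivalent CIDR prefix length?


Binary: 11111111.11111111.11111111.10000000
Count leading 1s
Prefix: /25


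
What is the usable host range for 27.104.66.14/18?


Network: 27.104.64.0
Broadcast: 27.104.127.255
First usable = network + 1
Last usable = broadcast - 1
Range: 27.104.64.1 to 27.104.127.254


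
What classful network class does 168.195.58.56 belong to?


First octet: 168
Binary: 10101000
10xxxxxx -> Class B (128-191)
Class B, default mask 255.255.0.0 (/16)


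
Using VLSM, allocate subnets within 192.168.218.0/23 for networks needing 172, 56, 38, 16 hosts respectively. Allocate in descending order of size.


172 hosts -> /24 (254 usable): 192.168.218.0/24
56 hosts -> /26 (62 usable): 192.168.219.0/26
38 hosts -> /26 (62 usable): 192.168.219.64/26
16 hosts -> /27 (30 usable): 192.168.219.128/27
Allocation: 192.168.218.0/24 (172 hosts, 254 usable); 192.168.219.0/26 (56 hosts, 62 usable); 192.168.219.64/26 (38 hosts, 62 usable); 192.168.219.128/27 (16 hosts, 30 usable)


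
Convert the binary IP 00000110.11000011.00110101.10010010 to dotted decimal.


00000110 = 6
11000011 = 195
00110101 = 53
10010010 = 146
IP: 6.195.53.146


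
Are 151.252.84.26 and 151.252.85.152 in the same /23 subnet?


Mask: 255.255.254.0
151.252.84.26 AND mask = 151.252.84.0
151.252.85.152 AND mask = 151.252.84.0
Yes, same subnet (151.252.84.0)


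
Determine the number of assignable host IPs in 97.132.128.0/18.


Host bits = 32 - 18 = 14
Total addresses = 2^14 = 16384
Usable = total - 2 (network and broadcast)
Usable hosts: 16382


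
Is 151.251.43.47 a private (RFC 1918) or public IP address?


RFC 1918 private ranges:
  10.0.0.0/8 (10.0.0.0 - 10.255.255.255)
  172.16.0.0/12 (172.16.0.0 - 172.31.255.255)
  192.168.0.0/16 (192.168.0.0 - 192.168.255.255)
Public (not in any RFC 1918 range)


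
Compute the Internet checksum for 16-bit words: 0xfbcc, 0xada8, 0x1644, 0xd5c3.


Sum all words (with carry folding):
+ 0xfbcc = 0xfbcc
+ 0xada8 = 0xa975
+ 0x1644 = 0xbfb9
+ 0xd5c3 = 0x957d
One's complement: ~0x957d
Checksum = 0x6a82


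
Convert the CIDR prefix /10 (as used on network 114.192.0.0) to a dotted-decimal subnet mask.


/10 means 10 network bits, 22 host bits
Binary: 11111111110000000000000000000000
Mask: 255.192.0.0


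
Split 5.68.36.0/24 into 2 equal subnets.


New prefix = 24 + 1 = 25
Each subnet has 128 addresses
  5.68.36.0/25
  5.68.36.128/25
Subnets: 5.68.36.0/25, 5.68.36.128/25


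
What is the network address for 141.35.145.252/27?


IP:   10001101.00100011.10010001.11111100
Mask: 11111111.11111111.11111111.11100000
AND operation:
Net:  10001101.00100011.10010001.11100000
Network: 141.35.145.224/27


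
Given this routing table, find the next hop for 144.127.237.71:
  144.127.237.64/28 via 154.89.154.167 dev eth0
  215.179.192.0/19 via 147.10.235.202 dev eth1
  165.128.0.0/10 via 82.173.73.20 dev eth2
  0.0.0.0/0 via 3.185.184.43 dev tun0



Longest prefix match for 144.127.237.71:
  /28 144.127.237.64: MATCH
  /19 215.179.192.0: no
  /10 165.128.0.0: no
  /0 0.0.0.0: MATCH
Selected: next-hop 154.89.154.167 via eth0 (matched /28)


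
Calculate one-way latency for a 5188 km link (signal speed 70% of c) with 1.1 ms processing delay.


Speed = 0.7 * 3e5 km/s = 210000 km/s
Propagation delay = 5188 / 210000 = 0.0247 s = 24.7048 ms
Processing delay = 1.1 ms
Total one-way latency = 25.8048 ms


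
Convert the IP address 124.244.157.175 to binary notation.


124 = 01111100
244 = 11110100
157 = 10011101
175 = 10101111
Binary: 01111100.11110100.10011101.10101111


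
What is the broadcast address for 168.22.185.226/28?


Network: 168.22.185.224/28
Host bits = 4
Set all host bits to 1:
Broadcast: 168.22.185.239
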